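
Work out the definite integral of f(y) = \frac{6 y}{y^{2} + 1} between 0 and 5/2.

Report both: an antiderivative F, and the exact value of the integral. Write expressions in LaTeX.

The substitution u = y^{2} + 1 works: f is exactly (dF/du)*(du/dy) for that inner function.
F(y) = 3 \log{\left(y^{2} + 1 \right)} is an antiderivative of f.
Check: d/dy[3 \log{\left(y^{2} + 1 \right)}] = \frac{6 y}{y^{2} + 1} = f(y).
F(5/2) = 3 \log{\left(\frac{29}{4} \right)}; F(0) = 0.
Integral = F(5/2) - F(0) = 3 \log{\left(\frac{29}{4} \right)}.

Antiderivative: F(y) = 3 \log{\left(y^{2} + 1 \right)}; value = 3 \log{\left(\frac{29}{4} \right)}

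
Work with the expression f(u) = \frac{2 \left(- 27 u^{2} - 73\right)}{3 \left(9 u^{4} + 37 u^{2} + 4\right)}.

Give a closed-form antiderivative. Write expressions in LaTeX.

An antiderivative is F(u) = \frac{- \operatorname{atan}{\left(\frac{u}{2} \right)} - 12 \operatorname{atan}{\left(3 u \right)}}{3}.

A first test for any F(u): its u-derivative must equal f(u) identically.
Check: d/du[\frac{- \operatorname{atan}{\left(\frac{u}{2} \right)} - 12 \operatorname{atan}{\left(3 u \right)}}{3}] = \frac{- 54 u^{2} - 146}{27 u^{4} + 111 u^{2} + 12}, which equals f(u).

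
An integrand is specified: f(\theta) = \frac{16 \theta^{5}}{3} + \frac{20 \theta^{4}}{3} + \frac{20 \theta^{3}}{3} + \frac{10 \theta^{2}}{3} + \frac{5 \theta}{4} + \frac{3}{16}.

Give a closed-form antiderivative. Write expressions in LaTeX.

An antiderivative is F(\theta) = \frac{8 \theta^{6}}{9} + \frac{4 \theta^{5}}{3} + \frac{5 \theta^{4}}{3} + \frac{10 \theta^{3}}{9} + \frac{5 \theta^{2}}{8} + \frac{3 \theta}{16}.

f matches the chain-rule pattern g'(h)*h' with inner function h(\theta) = \frac{2 \theta^{2}}{3} + \frac{\theta}{3} + \frac{1}{4}; substituting u = h(\theta) collapses the integral.
Check: d/d\theta[\frac{8 \theta^{6}}{9} + \frac{4 \theta^{5}}{3} + \frac{5 \theta^{4}}{3} + \frac{10 \theta^{3}}{9} + \frac{5 \theta^{2}}{8} + \frac{3 \theta}{16}] = \frac{16 \theta^{5}}{3} + \frac{20 \theta^{4}}{3} + \frac{20 \theta^{3}}{3} + \frac{10 \theta^{2}}{3} + \frac{5 \theta}{4} + \frac{3}{16} = f(\theta).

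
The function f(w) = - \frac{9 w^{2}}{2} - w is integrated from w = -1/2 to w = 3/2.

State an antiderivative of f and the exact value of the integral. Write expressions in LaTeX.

Antiderivative: F(w) = - \frac{3 w^{3} + w^{2} + 8}{2}; value = - \frac{25}{4}

The integrand splits into summands that can be handled one at a time.
F(w) = - \frac{3 w^{3} + w^{2} + 8}{2} is an antiderivative of f.
Check: d/dw[- \frac{3 w^{3} + w^{2} + 8}{2}] = - \frac{9 w^{2}}{2} - w = f(w).
F(3/2) = - \frac{163}{16}; F(-1/2) = - \frac{63}{16}.
Integral = F(3/2) - F(-1/2) = - \frac{25}{4}.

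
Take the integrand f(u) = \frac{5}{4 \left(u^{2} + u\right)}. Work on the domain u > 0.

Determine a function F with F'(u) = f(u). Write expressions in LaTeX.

An antiderivative is F(u) = \frac{5 \left(\log{\left(u \right)} - \log{\left(u + 1 \right)}\right)}{4}.

Factor the denominator (4 u \left(u + 1\right)) and decompose: f = - \frac{5}{4 \left(u + 1\right)} + \frac{5}{4 u}; each piece integrates to a log, atan, or power term.
Check: d/du[\frac{5 \left(\log{\left(u \right)} - \log{\left(u + 1 \right)}\right)}{4}] = \frac{5}{4 u^{2} + 4 u}, which equals f(u).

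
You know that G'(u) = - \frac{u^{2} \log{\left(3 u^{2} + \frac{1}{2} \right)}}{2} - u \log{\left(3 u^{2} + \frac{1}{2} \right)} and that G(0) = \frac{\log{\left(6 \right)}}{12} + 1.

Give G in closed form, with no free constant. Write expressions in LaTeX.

Integrate term by term and add the pieces.
A general antiderivative is \frac{u^{3}}{9} + \frac{u^{2}}{2} - \frac{u}{18} + \left(- \frac{u^{3}}{6} - \frac{u^{2}}{2}\right) \log{\left(3 u^{2} + \frac{1}{2} \right)} - \frac{\log{\left(u^{2} + \frac{1}{6} \right)}}{12} + \frac{\sqrt{6} \operatorname{atan}{\left(\sqrt{6} u \right)}}{108} + C.
The condition gives C = \frac{\log{\left(6 \right)}}{12} + 1 - (\frac{\log{\left(6 \right)}}{12}) = 1.
So G(u) = - \frac{u^{3} \log{\left(3 u^{2} + \frac{1}{2} \right)}}{6} + \frac{u^{3}}{9} - \frac{u^{2} \log{\left(3 u^{2} + \frac{1}{2} \right)}}{2} + \frac{u^{2}}{2} - \frac{u}{18} - \frac{\log{\left(u^{2} + \frac{1}{6} \right)}}{12} + \frac{\sqrt{6} \operatorname{atan}{\left(\sqrt{6} u \right)}}{108} + 1.
Check: d/du[- \frac{u^{3} \log{\left(3 u^{2} + \frac{1}{2} \right)}}{6} + \frac{u^{3}}{9} - \frac{u^{2} \log{\left(3 u^{2} + \frac{1}{2} \right)}}{2} + \frac{u^{2}}{2} - \frac{u}{18} - \frac{\log{\left(u^{2} + \frac{1}{6} \right)}}{12} + \frac{\sqrt{6} \operatorname{atan}{\left(\sqrt{6} u \right)}}{108} + 1] = - \frac{u^{2} \log{\left(3 u^{2} + \frac{1}{2} \right)}}{2} - u \log{\left(3 u^{2} + \frac{1}{2} \right)} = G'(u).

G(u) = - \frac{u^{3} \log{\left(3 u^{2} + \frac{1}{2} \right)}}{6} + \frac{u^{3}}{9} - \frac{u^{2} \log{\left(3 u^{2} + \frac{1}{2} \right)}}{2} + \frac{u^{2}}{2} - \frac{u}{18} - \frac{\log{\left(u^{2} + \frac{1}{6} \right)}}{12} + \frac{\sqrt{6} \operatorname{atan}{\left(\sqrt{6} u \right)}}{108} + 1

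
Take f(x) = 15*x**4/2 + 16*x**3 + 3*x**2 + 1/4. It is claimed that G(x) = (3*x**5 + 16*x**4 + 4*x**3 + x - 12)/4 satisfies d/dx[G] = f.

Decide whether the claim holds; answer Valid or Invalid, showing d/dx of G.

Invalid: d/dx[G] - f = -15*x**4/4, which is not 0.

d/dx[G] = 15*x**4/4 + 16*x**3 + 3*x**2 + 1/4
d/dx[G] - f(x) = -15*x**4/4 != 0.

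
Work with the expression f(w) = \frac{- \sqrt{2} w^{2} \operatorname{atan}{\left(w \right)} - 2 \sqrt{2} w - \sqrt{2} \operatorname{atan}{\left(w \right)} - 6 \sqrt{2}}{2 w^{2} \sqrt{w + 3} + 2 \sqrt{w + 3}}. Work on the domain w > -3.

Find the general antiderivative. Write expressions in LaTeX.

Recognize the product-rule pattern: f = u'v + uv' with u = - 2 \sqrt{\frac{w}{2} + \frac{3}{2}}, v = \operatorname{atan}{\left(w \right)}, so integration by parts undoes it.
Check: d/dw[- \sqrt{2} \sqrt{w + 3} \operatorname{atan}{\left(w \right)}] = \frac{- \sqrt{2} w^{2} \operatorname{atan}{\left(w \right)} - 2 \sqrt{2} w - \sqrt{2} \operatorname{atan}{\left(w \right)} - 6 \sqrt{2}}{2 w^{2} \sqrt{w + 3} + 2 \sqrt{w + 3}} = f(w).

F(w) = - \sqrt{2} \sqrt{w + 3} \operatorname{atan}{\left(w \right)} + C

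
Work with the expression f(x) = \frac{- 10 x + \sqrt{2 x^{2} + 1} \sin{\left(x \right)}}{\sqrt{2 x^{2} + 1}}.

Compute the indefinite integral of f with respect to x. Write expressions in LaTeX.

Differentiate the proposed F(x) back; it has to land on f(x) exactly.
Check: d/dx[- 5 \sqrt{2 x^{2} + 1} - \cos{\left(x \right)}] = \frac{- 10 x + \sqrt{2 x^{2} + 1} \sin{\left(x \right)}}{\sqrt{2 x^{2} + 1}} = f(x).

F(x) = - 5 \sqrt{2 x^{2} + 1} - \cos{\left(x \right)} + C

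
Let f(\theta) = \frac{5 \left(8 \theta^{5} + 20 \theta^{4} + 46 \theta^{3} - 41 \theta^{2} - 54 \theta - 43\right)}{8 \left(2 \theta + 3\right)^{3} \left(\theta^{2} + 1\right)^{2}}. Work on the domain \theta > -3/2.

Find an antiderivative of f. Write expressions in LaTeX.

Since d/d\theta undoes antidifferentiation here, F'(\theta) = f(\theta) is required of F(\theta).
Check: d/d\theta[\frac{5 \left(4 \theta^{2} - \theta \left(2 \theta + 3\right)^{2} + 4\right)}{8 \left(2 \theta + 3\right)^{2} \left(\theta^{2} + 1\right)}] = \frac{40 \theta^{5} + 100 \theta^{4} + 230 \theta^{3} - 205 \theta^{2} - 270 \theta - 215}{64 \theta^{7} + 288 \theta^{6} + 560 \theta^{5} + 792 \theta^{4} + 928 \theta^{3} + 720 \theta^{2} + 432 \theta + 216}, which equals f(\theta).

An antiderivative is F(\theta) = \frac{5 \left(4 \theta^{2} - \theta \left(2 \theta + 3\right)^{2} + 4\right)}{8 \left(2 \theta + 3\right)^{2} \left(\theta^{2} + 1\right)}.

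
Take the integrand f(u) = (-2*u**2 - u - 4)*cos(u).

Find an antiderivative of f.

An antiderivative is F(u) = -2*u**2*sin(u) - u*sin(u) - 4*u*cos(u) - cos(u).

A candidate is checked by its d/du: the result must match f(u).
Check: d/du[-2*u**2*sin(u) - u*sin(u) - 4*u*cos(u) - cos(u)] = -2*u**2*cos(u) - u*cos(u) - 4*cos(u), which equals f(u).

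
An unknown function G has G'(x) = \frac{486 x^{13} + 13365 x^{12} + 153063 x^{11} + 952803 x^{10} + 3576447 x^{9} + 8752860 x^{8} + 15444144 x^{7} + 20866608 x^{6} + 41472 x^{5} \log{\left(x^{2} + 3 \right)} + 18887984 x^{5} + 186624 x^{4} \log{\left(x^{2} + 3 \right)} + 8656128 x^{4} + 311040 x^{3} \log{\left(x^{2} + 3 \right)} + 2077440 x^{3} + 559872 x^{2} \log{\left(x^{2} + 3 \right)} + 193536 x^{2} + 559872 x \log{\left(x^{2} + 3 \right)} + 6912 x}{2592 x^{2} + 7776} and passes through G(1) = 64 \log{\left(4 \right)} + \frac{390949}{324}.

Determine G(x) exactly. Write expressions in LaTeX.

G(x) = \frac{81 x^{12} + 2430 x^{11} + 30321 x^{10} + 202824 x^{9} + 780408 x^{8} + 1718496 x^{7} + 2026416 x^{6} + 1128960 x^{5} + 20736 x^{4} \log{\left(x^{2} + 3 \right)} + 314752 x^{4} + 124416 x^{3} \log{\left(x^{2} + 3 \right)} + 43008 x^{3} + 186624 x^{2} \log{\left(x^{2} + 3 \right)} + 2304 x^{2} + 5184}{5184}

G'(x) has the shape u'v + uv' for u = \left(- x^{2} - 3 x\right)^{2} and v = 4 \left(\frac{x^{2}}{4} + \frac{3 x}{2} + \frac{1}{3}\right)^{4} + 4 \log{\left(x^{2} + 3 \right)} — it is the derivative of the product u*v.
A general antiderivative is \left(- x^{2} - 3 x\right)^{2} \left(4 \left(\frac{x^{2}}{4} + \frac{3 x}{2} + \frac{1}{3}\right)^{4} + 4 \log{\left(x^{2} + 3 \right)}\right) + C.
The condition gives C = 64 \log{\left(4 \right)} + \frac{390949}{324} - (64 \log{\left(4 \right)} + \frac{390625}{324}) = 1.
So G(x) = \frac{81 x^{12} + 2430 x^{11} + 30321 x^{10} + 202824 x^{9} + 780408 x^{8} + 1718496 x^{7} + 2026416 x^{6} + 1128960 x^{5} + 20736 x^{4} \log{\left(x^{2} + 3 \right)} + 314752 x^{4} + 124416 x^{3} \log{\left(x^{2} + 3 \right)} + 43008 x^{3} + 186624 x^{2} \log{\left(x^{2} + 3 \right)} + 2304 x^{2} + 5184}{5184}.
Check: d/dx[\frac{81 x^{12} + 2430 x^{11} + 30321 x^{10} + 202824 x^{9} + 780408 x^{8} + 1718496 x^{7} + 2026416 x^{6} + 1128960 x^{5} + 20736 x^{4} \log{\left(x^{2} + 3 \right)} + 314752 x^{4} + 124416 x^{3} \log{\left(x^{2} + 3 \right)} + 43008 x^{3} + 186624 x^{2} \log{\left(x^{2} + 3 \right)} + 2304 x^{2} + 5184}{5184}] = \frac{486 x^{13} + 13365 x^{12} + 153063 x^{11} + 952803 x^{10} + 3576447 x^{9} + 8752860 x^{8} + 15444144 x^{7} + 20866608 x^{6} + 41472 x^{5} \log{\left(x^{2} + 3 \right)} + 18887984 x^{5} + 186624 x^{4} \log{\left(x^{2} + 3 \right)} + 8656128 x^{4} + 311040 x^{3} \log{\left(x^{2} + 3 \right)} + 2077440 x^{3} + 559872 x^{2} \log{\left(x^{2} + 3 \right)} + 193536 x^{2} + 559872 x \log{\left(x^{2} + 3 \right)} + 6912 x}{2592 x^{2} + 7776} = G'(x).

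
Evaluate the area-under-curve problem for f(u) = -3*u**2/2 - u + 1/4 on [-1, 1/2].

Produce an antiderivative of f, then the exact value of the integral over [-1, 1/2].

The integrand splits into summands that can be handled one at a time.
F(u) = -u*(2*u**2 + 2*u - 1)/4 is an antiderivative of f.
Check: d/du[-u*(2*u**2 + 2*u - 1)/4] = -3*u**2/2 - u + 1/4 = f(u).
F(1/2) = -1/16; F(-1) = -1/4.
Integral = F(1/2) - F(-1) = 3/16.

Antiderivative: F(u) = -u*(2*u**2 + 2*u - 1)/4; value = 3/16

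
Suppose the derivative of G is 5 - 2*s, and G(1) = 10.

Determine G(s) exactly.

A candidate passes only if d/ds[G] lands on the given G'(s) exactly.
A general antiderivative is -s**2 + 5*s + 4 + C.
The condition gives C = 10 - (8) = 2.
So G(s) = -s**2 + 5*s + 6.
Check: d/ds[-s**2 + 5*s + 6] = 5 - 2*s = G'(s).

G(s) = -s**2 + 5*s + 6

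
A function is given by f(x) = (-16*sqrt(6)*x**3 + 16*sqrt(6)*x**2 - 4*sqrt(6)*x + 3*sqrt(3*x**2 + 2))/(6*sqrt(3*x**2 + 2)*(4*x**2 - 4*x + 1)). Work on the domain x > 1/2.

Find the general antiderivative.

F(x) = -2*sqrt(2*x**2 + 4/3)/3 - 1/(4*(2*x - 1)) + C

Check any antiderivative F(x) by computing F'(x) and comparing it with f(x).
Check: d/dx[-2*sqrt(2*x**2 + 4/3)/3 - 1/(4*(2*x - 1))] = (-16*sqrt(6)*x**3 + 16*sqrt(6)*x**2 - 4*sqrt(6)*x + 3*sqrt(3*x**2 + 2))/(24*x**2*sqrt(3*x**2 + 2) - 24*x*sqrt(3*x**2 + 2) + 6*sqrt(3*x**2 + 2)), which equals f(x).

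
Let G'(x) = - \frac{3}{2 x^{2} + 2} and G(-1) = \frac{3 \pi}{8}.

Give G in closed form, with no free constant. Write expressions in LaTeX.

The proposed G(x) is checked by its d/dx: the result must match the given G'(x).
A general antiderivative is - \frac{3 \operatorname{atan}{\left(x \right)}}{2} + C.
The condition gives C = \frac{3 \pi}{8} - (\frac{3 \pi}{8}) = 0.
So G(x) = - \frac{3 \operatorname{atan}{\left(x \right)}}{2}.
Check: d/dx[- \frac{3 \operatorname{atan}{\left(x \right)}}{2}] = - \frac{3}{2 x^{2} + 2} = G'(x).

G(x) = - \frac{3 \operatorname{atan}{\left(x \right)}}{2}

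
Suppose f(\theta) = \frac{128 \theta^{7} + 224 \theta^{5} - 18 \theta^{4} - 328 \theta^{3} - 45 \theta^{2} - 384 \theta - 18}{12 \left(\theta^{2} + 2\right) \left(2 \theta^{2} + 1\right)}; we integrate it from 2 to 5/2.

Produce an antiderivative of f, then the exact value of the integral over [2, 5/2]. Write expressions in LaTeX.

Antiderivative: F(\theta) = \frac{4 \theta^{4}}{3} - 2 \theta^{2} - \frac{3 \theta}{4} - 2 \log{\left(\theta^{2} + 2 \right)} - \frac{5 \log{\left(2 \theta^{2} + 1 \right)}}{2}; value = - \frac{5 \log{\left(27 \right)}}{2} - 2 \log{\left(\frac{33}{4} \right)} + 2 \log{\left(6 \right)} + \frac{5 \log{\left(18 \right)}}{2} + \frac{207}{8}

Differentiate the proposed F(\theta) back; it has to land on f(\theta) exactly.
F(\theta) = \frac{4 \theta^{4}}{3} - 2 \theta^{2} - \frac{3 \theta}{4} - 2 \log{\left(\theta^{2} + 2 \right)} - \frac{5 \log{\left(2 \theta^{2} + 1 \right)}}{2} is an antiderivative of f.
Check: d/d\theta[\frac{4 \theta^{4}}{3} - 2 \theta^{2} - \frac{3 \theta}{4} - 2 \log{\left(\theta^{2} + 2 \right)} - \frac{5 \log{\left(2 \theta^{2} + 1 \right)}}{2}] = \frac{128 \theta^{7} + 224 \theta^{5} - 18 \theta^{4} - 328 \theta^{3} - 45 \theta^{2} - 384 \theta - 18}{24 \theta^{4} + 60 \theta^{2} + 24}, which equals f(\theta).
F(5/2) = - \frac{5 \log{\left(\frac{27}{2} \right)}}{2} - 2 \log{\left(\frac{33}{4} \right)} + \frac{905}{24}; F(2) = - \frac{5 \log{\left(9 \right)}}{2} - 2 \log{\left(6 \right)} + \frac{71}{6}.
Integral = F(5/2) - F(2) = - \frac{5 \log{\left(27 \right)}}{2} - 2 \log{\left(\frac{33}{4} \right)} + 2 \log{\left(6 \right)} + \frac{5 \log{\left(18 \right)}}{2} + \frac{207}{8}.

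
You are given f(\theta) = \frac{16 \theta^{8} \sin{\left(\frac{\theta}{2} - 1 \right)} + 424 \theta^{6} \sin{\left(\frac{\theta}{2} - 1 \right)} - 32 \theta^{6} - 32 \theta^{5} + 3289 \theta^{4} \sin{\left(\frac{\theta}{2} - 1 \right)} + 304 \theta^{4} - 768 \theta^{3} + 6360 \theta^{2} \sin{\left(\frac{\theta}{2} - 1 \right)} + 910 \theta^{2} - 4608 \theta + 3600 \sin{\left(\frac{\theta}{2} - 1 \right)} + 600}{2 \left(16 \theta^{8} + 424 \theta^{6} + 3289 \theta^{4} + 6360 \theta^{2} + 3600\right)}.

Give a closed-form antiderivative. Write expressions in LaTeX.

An antiderivative is F(\theta) = \frac{2 \theta^{2} + \theta \left(4 \theta^{2} + 5\right) - \left(\theta^{2} + 12\right) \left(4 \theta^{2} + 5\right) \cos{\left(\frac{\theta}{2} - 1 \right)} + 24}{\left(\theta^{2} + 12\right) \left(4 \theta^{2} + 5\right)}.

A candidate is checked by its d/d\theta: the result must match f(\theta).
Check: d/d\theta[\frac{2 \theta^{2} + \theta \left(4 \theta^{2} + 5\right) - \left(\theta^{2} + 12\right) \left(4 \theta^{2} + 5\right) \cos{\left(\frac{\theta}{2} - 1 \right)} + 24}{\left(\theta^{2} + 12\right) \left(4 \theta^{2} + 5\right)}] = \frac{16 \theta^{8} \sin{\left(\frac{\theta}{2} - 1 \right)} + 424 \theta^{6} \sin{\left(\frac{\theta}{2} - 1 \right)} - 32 \theta^{6} - 32 \theta^{5} + 3289 \theta^{4} \sin{\left(\frac{\theta}{2} - 1 \right)} + 304 \theta^{4} - 768 \theta^{3} + 6360 \theta^{2} \sin{\left(\frac{\theta}{2} - 1 \right)} + 910 \theta^{2} - 4608 \theta + 3600 \sin{\left(\frac{\theta}{2} - 1 \right)} + 600}{32 \theta^{8} + 848 \theta^{6} + 6578 \theta^{4} + 12720 \theta^{2} + 7200}, which equals f(\theta).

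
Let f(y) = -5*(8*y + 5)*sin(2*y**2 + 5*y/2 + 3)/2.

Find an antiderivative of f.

An antiderivative is F(y) = 5*cos(2*y**2 + 5*y/2 + 3).

f matches the chain-rule pattern g'(h)*h' with inner function h(y) = 2*y**2 + 5*y/2 + 3; substituting u = h(y) collapses the integral.
Check: d/dy[5*cos(2*y**2 + 5*y/2 + 3)] = -20*y*sin(2*y**2 + 5*y/2 + 3) - 25*sin(2*y**2 + 5*y/2 + 3)/2, which equals f(y).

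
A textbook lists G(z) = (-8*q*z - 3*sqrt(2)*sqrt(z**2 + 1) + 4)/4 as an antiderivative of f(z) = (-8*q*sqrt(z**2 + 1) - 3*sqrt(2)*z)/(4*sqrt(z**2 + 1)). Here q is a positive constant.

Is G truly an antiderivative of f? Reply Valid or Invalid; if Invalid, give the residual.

Valid. The derivative of G reproduces f.

d/dz[G] = (-8*q*sqrt(z**2 + 1) - 3*sqrt(2)*z)/(4*sqrt(z**2 + 1))
This equals f(z) exactly, so the claim holds.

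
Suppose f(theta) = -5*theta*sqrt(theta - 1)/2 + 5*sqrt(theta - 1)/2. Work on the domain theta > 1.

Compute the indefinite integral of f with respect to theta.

The integrand splits into summands that can be handled one at a time.
Check: d/dtheta[-(theta - 1)**(5/2)] = -5*theta*sqrt(theta - 1)/2 + 5*sqrt(theta - 1)/2 = f(theta).

F(theta) = -(theta - 1)**(5/2) + C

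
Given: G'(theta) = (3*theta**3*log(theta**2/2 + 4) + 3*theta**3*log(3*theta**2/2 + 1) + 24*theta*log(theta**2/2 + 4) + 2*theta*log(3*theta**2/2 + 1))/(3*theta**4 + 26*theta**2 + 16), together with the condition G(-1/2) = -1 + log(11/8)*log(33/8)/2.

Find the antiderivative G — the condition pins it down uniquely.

Recognize the product-rule pattern: G'(theta) = u'v + uv' with u = log(3*theta**2/2 + 1)/2, v = log(theta**2/2 + 4), so integration by parts undoes it.
A general antiderivative is log(theta**2/2 + 4)*log(3*theta**2/2 + 1)/2 + C.
The condition gives C = -1 + log(11/8)*log(33/8)/2 - (log(11/8)*log(33/8)/2) = -1.
So G(theta) = (log(theta**2/2 + 4)*log(3*theta**2/2 + 1) - 2)/2.
Check: d/dtheta[(log(theta**2/2 + 4)*log(3*theta**2/2 + 1) - 2)/2] = (3*theta**3*log(theta**2/2 + 4) + 3*theta**3*log(3*theta**2/2 + 1) + 24*theta*log(theta**2/2 + 4) + 2*theta*log(3*theta**2/2 + 1))/(3*theta**4 + 26*theta**2 + 16) = G'(theta).

G(theta) = (log(theta**2/2 + 4)*log(3*theta**2/2 + 1) - 2)/2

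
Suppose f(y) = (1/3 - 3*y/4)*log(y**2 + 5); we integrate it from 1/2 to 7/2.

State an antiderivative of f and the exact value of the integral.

Differentiate the proposed F(y) back; it has to land on f(y) exactly.
F(y) = 3*y**2/8 - 2*y/3 + (-3*y**2/8 + y/3)*log(y**2 + 5) - 15*log(y**2 + 5)/8 + 2*sqrt(5)*atan(sqrt(5)*y/5)/3 is an antiderivative of f.
Check: d/dy[3*y**2/8 - 2*y/3 + (-3*y**2/8 + y/3)*log(y**2 + 5) - 15*log(y**2 + 5)/8 + 2*sqrt(5)*atan(sqrt(5)*y/5)/3] = -3*y*log(y**2 + 5)/4 + log(y**2 + 5)/3, which equals f(y).
F(7/2) = -509*log(69/4)/96 + 2*sqrt(5)*atan(7*sqrt(5)/10)/3 + 217/96; F(1/2) = -173*log(21/4)/96 - 23/96 + 2*sqrt(5)*atan(sqrt(5)/10)/3.
Integral = F(7/2) - F(1/2) = -509*log(69/4)/96 - 2*sqrt(5)*atan(sqrt(5)/10)/3 + 2*sqrt(5)*atan(7*sqrt(5)/10)/3 + 5/2 + 173*log(21/4)/96.

Antiderivative: F(y) = 3*y**2/8 - 2*y/3 + (-3*y**2/8 + y/3)*log(y**2 + 5) - 15*log(y**2 + 5)/8 + 2*sqrt(5)*atan(sqrt(5)*y/5)/3; value = -509*log(69/4)/96 - 2*sqrt(5)*atan(sqrt(5)/10)/3 + 2*sqrt(5)*atan(7*sqrt(5)/10)/3 + 5/2 + 173*log(21/4)/96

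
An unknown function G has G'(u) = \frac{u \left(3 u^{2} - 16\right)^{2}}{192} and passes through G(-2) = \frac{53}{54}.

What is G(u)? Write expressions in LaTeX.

G'(u) matches the chain-rule pattern g'(h)*h' with inner function h(u) = \frac{u^{2}}{4} - \frac{4}{3}; substituting w = h(u) collapses the integral.
A general antiderivative is \frac{\left(\frac{u^{2}}{4} - \frac{4}{3}\right)^{3}}{2} + C.
The condition gives C = \frac{53}{54} - (- \frac{1}{54}) = 1.
So G(u) = \frac{u^{6}}{128} - \frac{u^{4}}{8} + \frac{2 u^{2}}{3} - \frac{5}{27}.
Check: d/du[\frac{u^{6}}{128} - \frac{u^{4}}{8} + \frac{2 u^{2}}{3} - \frac{5}{27}] = \frac{3 u^{5}}{64} - \frac{u^{3}}{2} + \frac{4 u}{3}, which equals G'(u).

G(u) = \frac{u^{6}}{128} - \frac{u^{4}}{8} + \frac{2 u^{2}}{3} - \frac{5}{27}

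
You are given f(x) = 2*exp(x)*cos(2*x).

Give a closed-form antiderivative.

Since d/dx undoes antidifferentiation here, F'(x) = f(x) is required of F(x).
Check: d/dx[2*(2*sin(2*x) + cos(2*x))*exp(x)/5] = 2*exp(x)*cos(2*x) = f(x).

An antiderivative is F(x) = 2*(2*sin(2*x) + cos(2*x))*exp(x)/5.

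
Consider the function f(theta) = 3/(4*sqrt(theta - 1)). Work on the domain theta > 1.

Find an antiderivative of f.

Recover f(theta) by differentiating a candidate F(theta); any mismatch rules it out.
Check: d/dtheta[3*sqrt(theta - 1)/2] = 3/(4*sqrt(theta - 1)) = f(theta).

An antiderivative is F(theta) = 3*sqrt(theta - 1)/2.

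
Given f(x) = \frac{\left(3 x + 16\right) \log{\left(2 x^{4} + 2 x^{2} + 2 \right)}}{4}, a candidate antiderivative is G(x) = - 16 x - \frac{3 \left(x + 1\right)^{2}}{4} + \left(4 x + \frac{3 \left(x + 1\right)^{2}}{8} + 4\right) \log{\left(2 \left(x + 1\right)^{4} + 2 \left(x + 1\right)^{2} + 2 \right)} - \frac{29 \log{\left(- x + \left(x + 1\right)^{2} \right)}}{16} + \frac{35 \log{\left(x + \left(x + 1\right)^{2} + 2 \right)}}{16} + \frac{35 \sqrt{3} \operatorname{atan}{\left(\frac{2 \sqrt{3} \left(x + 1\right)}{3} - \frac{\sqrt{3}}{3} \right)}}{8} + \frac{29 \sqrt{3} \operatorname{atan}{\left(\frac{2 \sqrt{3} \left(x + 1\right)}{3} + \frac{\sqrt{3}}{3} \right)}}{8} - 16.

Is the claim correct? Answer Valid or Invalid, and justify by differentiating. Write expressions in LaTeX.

Invalid: d/dx[G] - f = - \frac{3 x \log{\left(x^{4} + x^{2} + 1 \right)}}{4} + \frac{3 x \log{\left(x^{4} + 4 x^{3} + 7 x^{2} + 6 x + 3 \right)}}{4} - 4 \log{\left(x^{4} + x^{2} + 1 \right)} + \frac{19 \log{\left(x^{4} + 4 x^{3} + 7 x^{2} + 6 x + 3 \right)}}{4} + \frac{3 \log{\left(2 \right)}}{4}, which is not 0.

d/dx[G] = \frac{3 x \log{\left(x^{4} + 4 x^{3} + 7 x^{2} + 6 x + 3 \right)}}{4} + \frac{3 x \log{\left(2 \right)}}{4} + \frac{19 \log{\left(x^{4} + 4 x^{3} + 7 x^{2} + 6 x + 3 \right)}}{4} + \frac{19 \log{\left(2 \right)}}{4}
d/dx[G] - f(x) = - \frac{3 x \log{\left(x^{4} + x^{2} + 1 \right)}}{4} + \frac{3 x \log{\left(x^{4} + 4 x^{3} + 7 x^{2} + 6 x + 3 \right)}}{4} - 4 \log{\left(x^{4} + x^{2} + 1 \right)} + \frac{19 \log{\left(x^{4} + 4 x^{3} + 7 x^{2} + 6 x + 3 \right)}}{4} + \frac{3 \log{\left(2 \right)}}{4} != 0.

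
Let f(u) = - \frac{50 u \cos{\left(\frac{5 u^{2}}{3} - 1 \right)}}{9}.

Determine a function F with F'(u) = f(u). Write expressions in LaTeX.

An antiderivative is F(u) = - \frac{5 \sin{\left(\frac{5 u^{2}}{3} - 1 \right)}}{3}.

The substitution w = \frac{5 u^{2}}{3} - 1 works: f is exactly (dF/dw)*(dw/du) for that inner function.
Check: d/du[- \frac{5 \sin{\left(\frac{5 u^{2}}{3} - 1 \right)}}{3}] = - \frac{50 u \cos{\left(\frac{5 u^{2}}{3} - 1 \right)}}{9} = f(u).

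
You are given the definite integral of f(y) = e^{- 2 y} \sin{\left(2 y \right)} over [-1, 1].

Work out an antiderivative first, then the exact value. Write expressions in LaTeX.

Check any antiderivative F(y) by computing F'(y) and comparing it with f(y).
F(y) = - \frac{e^{- 2 y} \sin{\left(2 y \right)}}{4} - \frac{e^{- 2 y} \cos{\left(2 y \right)}}{4} is an antiderivative of f.
Check: d/dy[- \frac{e^{- 2 y} \sin{\left(2 y \right)}}{4} - \frac{e^{- 2 y} \cos{\left(2 y \right)}}{4}] = e^{- 2 y} \sin{\left(2 y \right)} = f(y).
F(1) = - \frac{\sin{\left(2 \right)}}{4 e^{2}} - \frac{\cos{\left(2 \right)}}{4 e^{2}}; F(-1) = - \frac{e^{2} \cos{\left(2 \right)}}{4} + \frac{e^{2} \sin{\left(2 \right)}}{4}.
Integral = F(1) - F(-1) = - \frac{e^{2} \sin{\left(2 \right)}}{4} + \frac{e^{2} \cos{\left(2 \right)}}{4} - \frac{\sin{\left(2 \right)}}{4 e^{2}} - \frac{\cos{\left(2 \right)}}{4 e^{2}}.

Antiderivative: F(y) = - \frac{e^{- 2 y} \sin{\left(2 y \right)}}{4} - \frac{e^{- 2 y} \cos{\left(2 y \right)}}{4}; value = - \frac{e^{2} \sin{\left(2 \right)}}{4} + \frac{e^{2} \cos{\left(2 \right)}}{4} - \frac{\sin{\left(2 \right)}}{4 e^{2}} - \frac{\cos{\left(2 \right)}}{4 e^{2}}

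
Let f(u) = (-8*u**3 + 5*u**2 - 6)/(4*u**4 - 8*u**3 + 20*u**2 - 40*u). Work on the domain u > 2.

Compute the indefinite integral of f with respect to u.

Factor the denominator (4*u*(u - 2)*(u**2 + 5)) and decompose: f = -(262*u + 245)/(180*(u**2 + 5)) - 25/(36*(u - 2)) + 3/(20*u); each piece integrates to a log, atan, or power term.
Check: d/du[3*log(u)/20 - 25*log(u - 2)/36 - 131*log(u**2 + 5)/180 - 49*sqrt(5)*atan(sqrt(5)*u/5)/180] = (-8*u**3 + 5*u**2 - 6)/(4*u**4 - 8*u**3 + 20*u**2 - 40*u) = f(u).

F(u) = 3*log(u)/20 - 25*log(u - 2)/36 - 131*log(u**2 + 5)/180 - 49*sqrt(5)*atan(sqrt(5)*u/5)/180 + C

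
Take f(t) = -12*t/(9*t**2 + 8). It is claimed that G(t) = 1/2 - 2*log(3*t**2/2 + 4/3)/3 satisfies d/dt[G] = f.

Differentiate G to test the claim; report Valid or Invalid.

Valid - the claim checks out under differentiation.

d/dt[G] = -12*t/(9*t**2 + 8)
This equals f(t) exactly, so the claim holds.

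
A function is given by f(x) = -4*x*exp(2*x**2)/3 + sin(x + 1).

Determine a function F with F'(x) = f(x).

Integrate term by term and add the pieces.
Check: d/dx[-exp(2*x**2)/3 - cos(x + 1)] = -4*x*exp(2*x**2)/3 + sin(x + 1) = f(x).

An antiderivative is F(x) = -exp(2*x**2)/3 - cos(x + 1).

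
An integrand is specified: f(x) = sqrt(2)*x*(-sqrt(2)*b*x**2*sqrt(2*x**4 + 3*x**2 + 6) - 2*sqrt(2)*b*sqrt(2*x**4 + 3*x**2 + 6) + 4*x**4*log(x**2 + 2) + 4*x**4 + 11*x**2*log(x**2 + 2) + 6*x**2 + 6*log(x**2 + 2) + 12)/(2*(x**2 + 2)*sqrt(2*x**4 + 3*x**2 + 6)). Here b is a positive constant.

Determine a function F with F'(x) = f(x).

An antiderivative is F(x) = -b*x**2/2 + sqrt(x**4 + 3*x**2/2 + 3)*log(x**2 + 2).

Whatever form F(x) takes, F'(x) = f(x) is non-negotiable.
Check: d/dx[-b*x**2/2 + sqrt(x**4 + 3*x**2/2 + 3)*log(x**2 + 2)] = (-sqrt(2)*b*x**3*sqrt(2*x**4 + 3*x**2 + 6) - 2*sqrt(2)*b*x*sqrt(2*x**4 + 3*x**2 + 6) + 4*x**5*log(x**2 + 2) + 4*x**5 + 11*x**3*log(x**2 + 2) + 6*x**3 + 6*x*log(x**2 + 2) + 12*x)/(sqrt(2)*x**2*sqrt(2*x**4 + 3*x**2 + 6) + 2*sqrt(2)*sqrt(2*x**4 + 3*x**2 + 6)), which equals f(x).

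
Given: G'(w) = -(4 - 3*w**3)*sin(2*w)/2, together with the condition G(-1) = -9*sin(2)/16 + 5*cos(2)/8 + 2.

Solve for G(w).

Any candidate G(w) must reproduce the stated G'(w) exactly.
A general antiderivative is -3*w**3*cos(2*w)/4 + 9*w**2*sin(2*w)/8 + 9*w*cos(2*w)/8 - 9*sin(2*w)/16 + cos(2*w) + C.
The condition gives C = -9*sin(2)/16 + 5*cos(2)/8 + 2 - (-9*sin(2)/16 + 5*cos(2)/8) = 2.
So G(w) = -(12*w**3*cos(2*w) - 18*w**2*sin(2*w) - 18*w*cos(2*w) + 9*sin(2*w) - 16*cos(2*w) - 32)/16.
Check: d/dw[-(12*w**3*cos(2*w) - 18*w**2*sin(2*w) - 18*w*cos(2*w) + 9*sin(2*w) - 16*cos(2*w) - 32)/16] = 3*w**3*sin(2*w)/2 - 2*sin(2*w), which equals G'(w).

G(w) = -(12*w**3*cos(2*w) - 18*w**2*sin(2*w) - 18*w*cos(2*w) + 9*sin(2*w) - 16*cos(2*w) - 32)/16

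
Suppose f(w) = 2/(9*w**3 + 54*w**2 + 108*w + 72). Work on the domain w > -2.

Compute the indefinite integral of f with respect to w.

Since d/dw undoes antidifferentiation here, F'(w) = f(w) is required of F(w).
Check: d/dw[-1/(9*(w + 2)**2)] = 2/(9*w**3 + 54*w**2 + 108*w + 72) = f(w).

F(w) = -1/(9*(w + 2)**2) + C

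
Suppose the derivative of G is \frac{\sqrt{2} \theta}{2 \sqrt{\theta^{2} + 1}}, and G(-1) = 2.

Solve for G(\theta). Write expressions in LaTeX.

G'(\theta) matches the chain-rule pattern g'(h)*h' with inner function h(\theta) = \frac{\theta^{2}}{2} + \frac{1}{2}; substituting u = h(\theta) collapses the integral.
A general antiderivative is \sqrt{\frac{\theta^{2}}{2} + \frac{1}{2}} + C.
The condition gives C = 2 - (1) = 1.
So G(\theta) = \frac{\sqrt{2} \sqrt{\theta^{2} + 1} + 2}{2}.
Check: d/d\theta[\frac{\sqrt{2} \sqrt{\theta^{2} + 1} + 2}{2}] = \frac{\sqrt{2} \theta}{2 \sqrt{\theta^{2} + 1}} = G'(\theta).

G(\theta) = \frac{\sqrt{2} \sqrt{\theta^{2} + 1} + 2}{2}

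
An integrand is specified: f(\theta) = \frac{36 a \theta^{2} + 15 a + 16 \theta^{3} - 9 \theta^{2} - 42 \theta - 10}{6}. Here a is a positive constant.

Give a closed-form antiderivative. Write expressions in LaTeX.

For F(\theta) to be correct the identity F'(\theta) - f(\theta) = 0 must hold.
Check: d/d\theta[2 a \theta^{3} + \frac{5 a \theta}{2} + \frac{2 \theta^{4}}{3} - \frac{\theta^{3}}{2} - \frac{7 \theta^{2}}{2} - \frac{5 \theta}{3}] = 6 a \theta^{2} + \frac{5 a}{2} + \frac{8 \theta^{3}}{3} - \frac{3 \theta^{2}}{2} - 7 \theta - \frac{5}{3}, which equals f(\theta).

An antiderivative is F(\theta) = 2 a \theta^{3} + \frac{5 a \theta}{2} + \frac{2 \theta^{4}}{3} - \frac{\theta^{3}}{2} - \frac{7 \theta^{2}}{2} - \frac{5 \theta}{3}.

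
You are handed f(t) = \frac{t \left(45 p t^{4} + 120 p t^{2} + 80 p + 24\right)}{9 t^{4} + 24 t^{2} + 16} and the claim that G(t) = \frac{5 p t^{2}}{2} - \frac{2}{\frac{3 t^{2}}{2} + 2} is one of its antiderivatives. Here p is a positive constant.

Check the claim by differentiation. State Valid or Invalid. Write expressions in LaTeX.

d/dt[G] = \frac{45 p t^{5} + 120 p t^{3} + 80 p t + 24 t}{9 t^{4} + 24 t^{2} + 16}
This equals f(t) exactly, so the claim holds.

Valid. The derivative of G reproduces f.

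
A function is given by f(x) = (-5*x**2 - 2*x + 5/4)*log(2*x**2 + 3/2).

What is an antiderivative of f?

An antiderivative is F(x) = (40*x**3 + 36*x**2 + 3*x*(-20*x**2 - 12*x + 15)*log(2*x**2 + 3/2) - 180*x - 27*log(x**2 + 3/4) + 90*sqrt(3)*atan(2*sqrt(3)*x/3))/36.

Any candidate F(x) must reproduce f(x) exactly when differentiated.
Check: d/dx[(40*x**3 + 36*x**2 + 3*x*(-20*x**2 - 12*x + 15)*log(2*x**2 + 3/2) - 180*x - 27*log(x**2 + 3/4) + 90*sqrt(3)*atan(2*sqrt(3)*x/3))/36] = -5*x**2*log(2*x**2 + 3/2) - 2*x*log(2*x**2 + 3/2) + 5*log(2*x**2 + 3/2)/4, which equals f(x).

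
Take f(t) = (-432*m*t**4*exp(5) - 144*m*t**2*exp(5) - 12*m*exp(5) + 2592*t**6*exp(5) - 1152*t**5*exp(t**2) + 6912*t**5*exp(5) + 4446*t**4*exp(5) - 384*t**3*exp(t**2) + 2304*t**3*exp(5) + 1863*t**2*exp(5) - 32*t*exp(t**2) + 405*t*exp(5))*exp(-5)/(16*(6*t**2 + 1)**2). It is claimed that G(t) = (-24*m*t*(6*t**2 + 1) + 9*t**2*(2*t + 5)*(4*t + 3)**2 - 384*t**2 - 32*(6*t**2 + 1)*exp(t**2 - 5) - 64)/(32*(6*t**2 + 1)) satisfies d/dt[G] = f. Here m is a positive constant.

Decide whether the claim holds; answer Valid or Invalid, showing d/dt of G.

Valid - the claim checks out under differentiation.

d/dt[G] = (-432*m*t**4 - 144*m*t**2 - 12*m + 2592*t**6 - 1152*t**5*exp(-5)*exp(t**2) + 6912*t**5 + 4446*t**4 - 384*t**3*exp(-5)*exp(t**2) + 2304*t**3 + 1863*t**2 - 32*t*exp(-5)*exp(t**2) + 405*t)/(576*t**4 + 192*t**2 + 16)
This equals f(t) exactly, so the claim holds.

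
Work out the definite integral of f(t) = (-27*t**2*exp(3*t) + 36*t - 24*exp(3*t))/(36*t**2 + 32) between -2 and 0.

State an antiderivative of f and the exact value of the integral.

Antiderivative: F(t) = -exp(3*t)/4 + log(9*t**2 + 8)/2; value = -log(22/3)/2 - 1/4 + exp(-6)/4 + log(4/3)/2

Check any antiderivative F(t) by computing F'(t) and comparing it with f(t).
F(t) = -exp(3*t)/4 + log(9*t**2 + 8)/2 is an antiderivative of f.
Check: d/dt[-exp(3*t)/4 + log(9*t**2 + 8)/2] = (-27*t**2*exp(3*t) + 36*t - 24*exp(3*t))/(36*t**2 + 32) = f(t).
F(0) = -1/4 + log(8)/2; F(-2) = -exp(-6)/4 + log(44)/2.
Integral = F(0) - F(-2) = -log(22/3)/2 - 1/4 + exp(-6)/4 + log(4/3)/2.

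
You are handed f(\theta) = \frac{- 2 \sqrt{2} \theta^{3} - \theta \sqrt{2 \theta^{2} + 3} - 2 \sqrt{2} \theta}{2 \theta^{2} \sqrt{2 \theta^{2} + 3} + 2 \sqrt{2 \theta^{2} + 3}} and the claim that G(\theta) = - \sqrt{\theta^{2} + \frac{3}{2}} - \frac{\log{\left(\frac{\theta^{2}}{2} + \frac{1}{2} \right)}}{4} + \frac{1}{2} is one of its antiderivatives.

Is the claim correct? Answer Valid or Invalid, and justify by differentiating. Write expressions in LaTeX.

d/d\theta[G] = \frac{- 2 \sqrt{2} \theta^{3} - \theta \sqrt{2 \theta^{2} + 3} - 2 \sqrt{2} \theta}{2 \theta^{2} \sqrt{2 \theta^{2} + 3} + 2 \sqrt{2 \theta^{2} + 3}}
This equals f(\theta) exactly, so the claim holds.

Valid - the claim checks out under differentiation.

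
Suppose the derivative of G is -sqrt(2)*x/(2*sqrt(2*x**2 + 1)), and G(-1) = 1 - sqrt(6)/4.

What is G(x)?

The substitution u = x**2 + 1/2 works: G'(x) is exactly (dG/du)*(du/dx) for that inner function.
A general antiderivative is -sqrt(x**2 + 1/2)/2 + C.
The condition gives C = 1 - sqrt(6)/4 - (-sqrt(6)/4) = 1.
So G(x) = 1 - sqrt(x**2 + 1/2)/2.
Check: d/dx[1 - sqrt(x**2 + 1/2)/2] = -sqrt(2)*x/(2*sqrt(2*x**2 + 1)) = G'(x).

G(x) = 1 - sqrt(x**2 + 1/2)/2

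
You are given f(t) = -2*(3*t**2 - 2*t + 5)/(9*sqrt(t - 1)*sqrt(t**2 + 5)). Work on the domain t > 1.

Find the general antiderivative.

F(t) = -4*sqrt(t - 1)*sqrt(t**2 + 5)/9 + C

f has the shape u'v + uv' for u = -4*sqrt(t - 1)/9 and v = sqrt(t**2 + 5) — it is the derivative of the product u*v.
Check: d/dt[-4*sqrt(t - 1)*sqrt(t**2 + 5)/9] = (-6*t**2 + 4*t - 10)/(9*sqrt(t - 1)*sqrt(t**2 + 5)), which equals f(t).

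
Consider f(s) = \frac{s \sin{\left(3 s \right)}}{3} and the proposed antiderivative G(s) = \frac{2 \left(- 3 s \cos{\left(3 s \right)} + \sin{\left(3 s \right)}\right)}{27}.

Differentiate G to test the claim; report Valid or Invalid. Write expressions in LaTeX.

d/ds[G] = \frac{2 s \sin{\left(3 s \right)}}{3}
d/ds[G] - f(s) = \frac{s \sin{\left(3 s \right)}}{3} != 0.

Invalid: d/ds[G] - f = \frac{s \sin{\left(3 s \right)}}{3}, which is not 0.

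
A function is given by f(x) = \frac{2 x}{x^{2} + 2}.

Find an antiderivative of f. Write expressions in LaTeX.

An antiderivative is F(x) = \log{\left(2 x^{2} + 4 \right)}.

The substitution u = 2 x^{2} + 4 works: f is exactly (dF/du)*(du/dx) for that inner function.
Check: d/dx[\log{\left(2 x^{2} + 4 \right)}] = \frac{2 x}{x^{2} + 2} = f(x).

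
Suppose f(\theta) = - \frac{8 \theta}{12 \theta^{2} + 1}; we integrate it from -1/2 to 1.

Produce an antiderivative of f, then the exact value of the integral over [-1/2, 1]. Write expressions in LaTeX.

Antiderivative: F(\theta) = - \frac{\log{\left(4 \theta^{2} + \frac{1}{3} \right)}}{3}; value = - \frac{\log{\left(\frac{13}{3} \right)}}{3} + \frac{\log{\left(\frac{4}{3} \right)}}{3}

f matches the chain-rule pattern g'(h)*h' with inner function h(\theta) = 4 \theta^{2} + \frac{1}{3}; substituting u = h(\theta) collapses the integral.
F(\theta) = - \frac{\log{\left(4 \theta^{2} + \frac{1}{3} \right)}}{3} is an antiderivative of f.
Check: d/d\theta[- \frac{\log{\left(4 \theta^{2} + \frac{1}{3} \right)}}{3}] = - \frac{8 \theta}{12 \theta^{2} + 1} = f(\theta).
F(1) = - \frac{\log{\left(\frac{13}{3} \right)}}{3}; F(-1/2) = - \frac{\log{\left(\frac{4}{3} \right)}}{3}.
Integral = F(1) - F(-1/2) = - \frac{\log{\left(\frac{13}{3} \right)}}{3} + \frac{\log{\left(\frac{4}{3} \right)}}{3}.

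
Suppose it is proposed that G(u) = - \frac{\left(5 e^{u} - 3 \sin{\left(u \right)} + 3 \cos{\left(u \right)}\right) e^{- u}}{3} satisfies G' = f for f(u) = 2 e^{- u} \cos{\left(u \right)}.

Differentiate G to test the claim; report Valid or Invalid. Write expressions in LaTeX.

d/du[G] = 2 e^{- u} \cos{\left(u \right)}
This equals f(u) exactly, so the claim holds.

Valid. The derivative of G reproduces f.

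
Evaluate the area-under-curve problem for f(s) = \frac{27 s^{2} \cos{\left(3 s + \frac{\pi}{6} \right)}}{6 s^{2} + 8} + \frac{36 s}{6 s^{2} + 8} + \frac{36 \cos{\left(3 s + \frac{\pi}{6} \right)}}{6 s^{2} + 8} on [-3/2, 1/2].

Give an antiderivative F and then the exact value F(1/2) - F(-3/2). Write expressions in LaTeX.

Antiderivative: F(s) = 3 \log{\left(s^{2} + \frac{4}{3} \right)} + \frac{3 \sin{\left(3 s + \frac{\pi}{6} \right)}}{2}; value = - 3 \log{\left(\frac{43}{12} \right)} - \frac{3 \cos{\left(\frac{\pi}{3} + \frac{9}{2} \right)}}{2} + \frac{3 \sin{\left(\frac{\pi}{6} + \frac{3}{2} \right)}}{2} + 3 \log{\left(\frac{19}{12} \right)}

The integrand splits into summands that can be handled one at a time.
F(s) = 3 \log{\left(s^{2} + \frac{4}{3} \right)} + \frac{3 \sin{\left(3 s + \frac{\pi}{6} \right)}}{2} is an antiderivative of f.
Check: d/ds[3 \log{\left(s^{2} + \frac{4}{3} \right)} + \frac{3 \sin{\left(3 s + \frac{\pi}{6} \right)}}{2}] = \frac{27 s^{2} \cos{\left(3 s + \frac{\pi}{6} \right)} + 36 s + 36 \cos{\left(3 s + \frac{\pi}{6} \right)}}{6 s^{2} + 8}, which equals f(s).
F(1/2) = \frac{3 \sin{\left(\frac{\pi}{6} + \frac{3}{2} \right)}}{2} + 3 \log{\left(\frac{19}{12} \right)}; F(-3/2) = \frac{3 \cos{\left(\frac{\pi}{3} + \frac{9}{2} \right)}}{2} + 3 \log{\left(\frac{43}{12} \right)}.
Integral = F(1/2) - F(-3/2) = - 3 \log{\left(\frac{43}{12} \right)} - \frac{3 \cos{\left(\frac{\pi}{3} + \frac{9}{2} \right)}}{2} + \frac{3 \sin{\left(\frac{\pi}{6} + \frac{3}{2} \right)}}{2} + 3 \log{\left(\frac{19}{12} \right)}.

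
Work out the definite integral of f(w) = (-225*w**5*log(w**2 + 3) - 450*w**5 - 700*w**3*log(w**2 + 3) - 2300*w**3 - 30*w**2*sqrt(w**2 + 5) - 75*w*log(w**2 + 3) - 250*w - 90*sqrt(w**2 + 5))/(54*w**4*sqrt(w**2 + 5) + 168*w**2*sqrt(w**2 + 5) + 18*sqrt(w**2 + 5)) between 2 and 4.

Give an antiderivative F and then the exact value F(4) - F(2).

Antiderivative: F(w) = -25*sqrt(w**2 + 5)*log(w**2 + 3)/6 - 5*atan(3*w)/3; value = -25*sqrt(21)*log(19)/6 - 5*atan(12)/3 + 5*atan(6)/3 + 25*log(7)/2

A first test for any F(w): its w-derivative must equal f(w) identically.
F(w) = -25*sqrt(w**2 + 5)*log(w**2 + 3)/6 - 5*atan(3*w)/3 is an antiderivative of f.
Check: d/dw[-25*sqrt(w**2 + 5)*log(w**2 + 3)/6 - 5*atan(3*w)/3] = (-225*w**5*log(w**2 + 3) - 450*w**5 - 700*w**3*log(w**2 + 3) - 2300*w**3 - 30*w**2*sqrt(w**2 + 5) - 75*w*log(w**2 + 3) - 250*w - 90*sqrt(w**2 + 5))/(54*w**4*sqrt(w**2 + 5) + 168*w**2*sqrt(w**2 + 5) + 18*sqrt(w**2 + 5)) = f(w).
F(4) = -25*sqrt(21)*log(19)/6 - 5*atan(12)/3; F(2) = -25*log(7)/2 - 5*atan(6)/3.
Integral = F(4) - F(2) = -25*sqrt(21)*log(19)/6 - 5*atan(12)/3 + 5*atan(6)/3 + 25*log(7)/2.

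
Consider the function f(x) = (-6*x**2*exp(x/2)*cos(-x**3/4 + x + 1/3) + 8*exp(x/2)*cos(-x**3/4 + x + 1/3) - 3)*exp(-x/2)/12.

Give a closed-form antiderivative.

For F(x) to be correct the identity F'(x) - f(x) = 0 must hold.
Check: d/dx[2*sin(-x**3/4 + x + 1/3)/3 + exp(-x/2)/2] = (-6*x**2*exp(x/2)*cos(-x**3/4 + x + 1/3) + 8*exp(x/2)*cos(-x**3/4 + x + 1/3) - 3)*exp(-x/2)/12 = f(x).

An antiderivative is F(x) = 2*sin(-x**3/4 + x + 1/3)/3 + exp(-x/2)/2.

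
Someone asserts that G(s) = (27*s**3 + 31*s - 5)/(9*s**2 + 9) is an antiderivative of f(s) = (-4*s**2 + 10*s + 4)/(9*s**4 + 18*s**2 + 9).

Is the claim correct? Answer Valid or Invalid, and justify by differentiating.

d/ds[G] = (27*s**4 + 50*s**2 + 10*s + 31)/(9*s**4 + 18*s**2 + 9)
d/ds[G] - f(s) = 3 != 0.

Invalid: d/ds[G] - f = 3, which is not 0.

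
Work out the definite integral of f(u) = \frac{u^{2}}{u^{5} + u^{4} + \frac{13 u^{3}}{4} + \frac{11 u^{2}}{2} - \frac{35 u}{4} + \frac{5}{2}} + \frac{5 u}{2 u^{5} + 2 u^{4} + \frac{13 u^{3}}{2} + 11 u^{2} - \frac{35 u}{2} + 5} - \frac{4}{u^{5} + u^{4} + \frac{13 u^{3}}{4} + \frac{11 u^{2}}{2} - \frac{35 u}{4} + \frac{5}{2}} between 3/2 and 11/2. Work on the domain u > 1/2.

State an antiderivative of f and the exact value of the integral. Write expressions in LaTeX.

Antiderivative: F(u) = \frac{1672 u \log{\left(u - \frac{1}{2} \right)} - 392 u \log{\left(u + 2 \right)} - 640 u \log{\left(u^{2} + 5 \right)} - 156 \sqrt{5} u \operatorname{atan}{\left(\frac{\sqrt{5} u}{5} \right)} - 836 \log{\left(u - \frac{1}{2} \right)} + 196 \log{\left(u + 2 \right)} + 320 \log{\left(u^{2} + 5 \right)} + 78 \sqrt{5} \operatorname{atan}{\left(\frac{\sqrt{5} u}{5} \right)} + 840}{4410 u - 2205}; value = - \frac{64 \log{\left(\frac{141}{4} \right)}}{441} - \frac{4 \log{\left(\frac{15}{2} \right)}}{45} - \frac{16}{105} - \frac{26 \sqrt{5} \operatorname{atan}{\left(\frac{11 \sqrt{5}}{10} \right)}}{735} + \frac{26 \sqrt{5} \operatorname{atan}{\left(\frac{3 \sqrt{5}}{10} \right)}}{735} + \frac{4 \log{\left(\frac{7}{2} \right)}}{45} + \frac{64 \log{\left(\frac{29}{4} \right)}}{441} + \frac{836 \log{\left(5 \right)}}{2205}

Factor the denominator (\left(u + 2\right) \left(2 u - 1\right)^{2} \left(u^{2} + 5\right)) and decompose: f = - \frac{2 \left(64 u + 39\right)}{441 \left(u^{2} + 5\right)} + \frac{1672}{2205 \left(2 u - 1\right)} - \frac{16}{21 \left(2 u - 1\right)^{2}} - \frac{4}{45 \left(u + 2\right)}; each piece integrates to a log, atan, or power term.
F(u) = \frac{1672 u \log{\left(u - \frac{1}{2} \right)} - 392 u \log{\left(u + 2 \right)} - 640 u \log{\left(u^{2} + 5 \right)} - 156 \sqrt{5} u \operatorname{atan}{\left(\frac{\sqrt{5} u}{5} \right)} - 836 \log{\left(u - \frac{1}{2} \right)} + 196 \log{\left(u + 2 \right)} + 320 \log{\left(u^{2} + 5 \right)} + 78 \sqrt{5} \operatorname{atan}{\left(\frac{\sqrt{5} u}{5} \right)} + 840}{4410 u - 2205} is an antiderivative of f.
Check: d/du[\frac{1672 u \log{\left(u - \frac{1}{2} \right)} - 392 u \log{\left(u + 2 \right)} - 640 u \log{\left(u^{2} + 5 \right)} - 156 \sqrt{5} u \operatorname{atan}{\left(\frac{\sqrt{5} u}{5} \right)} - 836 \log{\left(u - \frac{1}{2} \right)} + 196 \log{\left(u + 2 \right)} + 320 \log{\left(u^{2} + 5 \right)} + 78 \sqrt{5} \operatorname{atan}{\left(\frac{\sqrt{5} u}{5} \right)} + 840}{4410 u - 2205}] = \frac{4 u^{2} + 10 u - 16}{4 u^{5} + 4 u^{4} + 13 u^{3} + 22 u^{2} - 35 u + 10}, which equals f(u).
F(11/2) = - \frac{64 \log{\left(\frac{141}{4} \right)}}{441} - \frac{4 \log{\left(\frac{15}{2} \right)}}{45} - \frac{26 \sqrt{5} \operatorname{atan}{\left(\frac{11 \sqrt{5}}{10} \right)}}{735} + \frac{4}{105} + \frac{836 \log{\left(5 \right)}}{2205}; F(3/2) = - \frac{64 \log{\left(\frac{29}{4} \right)}}{441} - \frac{4 \log{\left(\frac{7}{2} \right)}}{45} - \frac{26 \sqrt{5} \operatorname{atan}{\left(\frac{3 \sqrt{5}}{10} \right)}}{735} + \frac{4}{21}.
Integral = F(11/2) - F(3/2) = - \frac{64 \log{\left(\frac{141}{4} \right)}}{441} - \frac{4 \log{\left(\frac{15}{2} \right)}}{45} - \frac{16}{105} - \frac{26 \sqrt{5} \operatorname{atan}{\left(\frac{11 \sqrt{5}}{10} \right)}}{735} + \frac{26 \sqrt{5} \operatorname{atan}{\left(\frac{3 \sqrt{5}}{10} \right)}}{735} + \frac{4 \log{\left(\frac{7}{2} \right)}}{45} + \frac{64 \log{\left(\frac{29}{4} \right)}}{441} + \frac{836 \log{\left(5 \right)}}{2205}.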